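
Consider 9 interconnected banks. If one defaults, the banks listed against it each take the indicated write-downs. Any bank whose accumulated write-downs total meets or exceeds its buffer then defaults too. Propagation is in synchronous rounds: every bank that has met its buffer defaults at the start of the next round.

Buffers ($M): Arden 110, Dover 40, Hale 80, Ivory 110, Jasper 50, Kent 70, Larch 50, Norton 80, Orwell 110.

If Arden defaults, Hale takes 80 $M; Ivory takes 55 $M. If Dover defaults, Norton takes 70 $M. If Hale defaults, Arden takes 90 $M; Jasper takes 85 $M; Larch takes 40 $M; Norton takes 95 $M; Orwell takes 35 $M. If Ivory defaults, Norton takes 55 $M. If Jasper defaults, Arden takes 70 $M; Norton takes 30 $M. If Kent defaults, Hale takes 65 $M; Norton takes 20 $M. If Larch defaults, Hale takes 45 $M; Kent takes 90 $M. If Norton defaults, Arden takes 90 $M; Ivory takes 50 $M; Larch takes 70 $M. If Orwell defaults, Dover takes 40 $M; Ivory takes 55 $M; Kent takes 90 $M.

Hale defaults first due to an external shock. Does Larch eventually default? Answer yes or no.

yes

Round 1 — Hale defaults (initial).
  Arden: +90 → 90 < 110
  Jasper: +85 → 85 ≥ 50
  Larch: +40 → 40 < 50
  Norton: +95 → 95 ≥ 80
  Orwell: +35 → 35 < 110
Round 2 — Jasper, Norton default.
  Arden: +70+90 → 250 ≥ 110
  Ivory: +50 → 50 < 110
  Larch: +70 → 110 ≥ 50
Round 3 — Arden, Larch default.
  Ivory: +55 → 105 < 110
  Kent: +90 → 90 ≥ 70
Round 4 — Kent defaults.
No further defaults.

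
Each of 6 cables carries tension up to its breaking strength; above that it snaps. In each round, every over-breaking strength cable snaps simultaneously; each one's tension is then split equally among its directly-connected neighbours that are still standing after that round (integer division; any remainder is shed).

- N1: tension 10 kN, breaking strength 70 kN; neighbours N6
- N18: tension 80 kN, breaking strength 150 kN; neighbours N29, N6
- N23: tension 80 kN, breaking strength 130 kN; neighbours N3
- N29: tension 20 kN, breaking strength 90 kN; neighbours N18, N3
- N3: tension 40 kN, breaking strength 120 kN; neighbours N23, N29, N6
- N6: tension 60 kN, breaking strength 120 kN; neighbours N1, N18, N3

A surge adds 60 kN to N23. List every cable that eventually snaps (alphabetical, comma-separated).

Round 1 — N23 at 140 > 130. N23 snaps.
  N23 sheds 140 kN to N3: 140 each.
    N3: 40+140 = 180 > 120
Round 2 — N3 snaps.
  N3 sheds 180 kN to N29, N6: 90 each.
    N29: 20+90 = 110 > 90
    N6: 60+90 = 150 > 120
Round 3 — N29, N6 snap.
  N29 sheds 110 kN to N18: 110 each.
    N18: 80+110 = 190 > 150
  N6 sheds 150 kN to N1, N18: 75 each.
    N1: 10+75 = 85 > 70
    N18: 190+75 = 265 > 150
Round 4 — N1, N18 snap.
  N1 sheds 85 kN: no online neighbours, lost.
  N18 sheds 265 kN: no online neighbours, lost.
No further breaks.

N1, N18, N23, N29, N3, N6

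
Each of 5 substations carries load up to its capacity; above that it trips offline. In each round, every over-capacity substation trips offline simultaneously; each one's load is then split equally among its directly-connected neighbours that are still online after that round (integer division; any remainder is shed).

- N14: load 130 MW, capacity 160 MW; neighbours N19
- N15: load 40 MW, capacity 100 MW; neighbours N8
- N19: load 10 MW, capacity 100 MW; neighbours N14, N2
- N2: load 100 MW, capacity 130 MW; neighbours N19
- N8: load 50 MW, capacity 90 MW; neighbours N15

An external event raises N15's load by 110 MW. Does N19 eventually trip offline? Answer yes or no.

Round 1 — N15 at 150 > 100. N15 trips offline.
  N15 sheds 150 MW to N8: 150 each.
    N8: 50+150 = 200 > 90
Round 2 — N8 trips offline.
  N8 sheds 200 MW: no online neighbours, lost.
No further trips.

no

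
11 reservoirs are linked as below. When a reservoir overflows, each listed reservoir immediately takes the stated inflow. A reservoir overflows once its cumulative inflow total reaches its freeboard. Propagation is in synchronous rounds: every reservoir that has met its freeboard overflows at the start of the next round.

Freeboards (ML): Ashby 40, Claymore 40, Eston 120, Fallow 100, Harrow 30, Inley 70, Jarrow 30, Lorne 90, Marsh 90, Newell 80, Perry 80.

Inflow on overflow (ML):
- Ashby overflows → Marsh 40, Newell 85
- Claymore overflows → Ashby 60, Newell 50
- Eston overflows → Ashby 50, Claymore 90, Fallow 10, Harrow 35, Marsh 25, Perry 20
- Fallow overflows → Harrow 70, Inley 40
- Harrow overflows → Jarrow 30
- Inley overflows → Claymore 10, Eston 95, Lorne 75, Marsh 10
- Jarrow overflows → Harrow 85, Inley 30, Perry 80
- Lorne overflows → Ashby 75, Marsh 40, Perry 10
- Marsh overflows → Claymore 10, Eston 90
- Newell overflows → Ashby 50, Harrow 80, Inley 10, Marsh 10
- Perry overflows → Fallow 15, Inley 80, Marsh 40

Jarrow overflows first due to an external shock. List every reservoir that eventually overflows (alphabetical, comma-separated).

Harrow, Inley, Jarrow, Perry

Round 1 — Jarrow overflows (initial).
  Harrow: +85 → 85 ≥ 30
  Inley: +30 → 30 < 70
  Perry: +80 → 80 ≥ 80
Round 2 — Harrow, Perry overflow.
  Fallow: +15 → 15 < 100
  Inley: +80 → 110 ≥ 70
  Marsh: +40 → 40 < 90
Round 3 — Inley overflows.
  Claymore: +10 → 10 < 40
  Eston: +95 → 95 < 120
  Lorne: +75 → 75 < 90
  Marsh: +10 → 50 < 90
No further overflows.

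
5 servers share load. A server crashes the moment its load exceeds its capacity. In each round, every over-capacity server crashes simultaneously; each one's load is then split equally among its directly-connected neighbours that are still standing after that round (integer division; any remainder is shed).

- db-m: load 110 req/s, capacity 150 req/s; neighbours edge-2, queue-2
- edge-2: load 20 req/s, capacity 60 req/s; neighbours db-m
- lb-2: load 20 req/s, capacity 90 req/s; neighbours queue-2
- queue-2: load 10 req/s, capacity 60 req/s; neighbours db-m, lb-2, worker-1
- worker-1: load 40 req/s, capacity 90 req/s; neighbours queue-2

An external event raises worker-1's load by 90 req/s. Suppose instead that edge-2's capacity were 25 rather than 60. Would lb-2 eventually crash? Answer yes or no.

With edge-2's capacity at 25:
Round 1 — worker-1 at 130 > 90. worker-1 crashes.
  worker-1 sheds 130 req/s to queue-2: 130 each.
    queue-2: 10+130 = 140 > 60
Round 2 — queue-2 crashes.
  queue-2 sheds 140 req/s to db-m, lb-2: 70 each.
    db-m: 110+70 = 180 > 150
    lb-2: 20+70 = 90 ≤ 90
Round 3 — db-m crashes.
  db-m sheds 180 req/s to edge-2: 180 each.
    edge-2: 20+180 = 200 > 25
Round 4 — edge-2 crashes.
  edge-2 sheds 200 req/s: no online neighbours, lost.
No further crashes.

no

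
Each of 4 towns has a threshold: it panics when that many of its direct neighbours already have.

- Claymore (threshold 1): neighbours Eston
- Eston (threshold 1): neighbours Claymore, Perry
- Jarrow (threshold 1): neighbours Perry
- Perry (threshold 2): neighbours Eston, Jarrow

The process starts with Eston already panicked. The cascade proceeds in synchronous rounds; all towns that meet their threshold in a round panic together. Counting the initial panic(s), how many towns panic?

2

Round 1 — Eston panics (initial).
Round 2 — checking thresholds:
  Claymore: 1 of 1 neighbours ≥ 1, panics.
  Perry: 1 of 2 neighbours < 2, below threshold.
Round 3 — no new panics; cascade stops.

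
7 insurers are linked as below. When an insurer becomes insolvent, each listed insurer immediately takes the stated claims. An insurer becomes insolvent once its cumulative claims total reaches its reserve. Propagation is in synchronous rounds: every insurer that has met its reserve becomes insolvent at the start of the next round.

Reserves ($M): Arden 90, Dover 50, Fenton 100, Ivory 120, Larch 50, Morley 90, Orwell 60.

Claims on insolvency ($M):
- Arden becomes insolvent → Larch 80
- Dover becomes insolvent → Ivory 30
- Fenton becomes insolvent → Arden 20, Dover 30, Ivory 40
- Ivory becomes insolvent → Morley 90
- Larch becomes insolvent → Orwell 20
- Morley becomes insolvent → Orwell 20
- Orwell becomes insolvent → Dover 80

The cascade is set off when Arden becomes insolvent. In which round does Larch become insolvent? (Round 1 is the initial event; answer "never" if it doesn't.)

Round 1 — Arden becomes insolvent (initial).
  Larch: +80 → 80 ≥ 50
Round 2 — Larch becomes insolvent.
  Orwell: +20 → 20 < 60
No further insolvencies.

2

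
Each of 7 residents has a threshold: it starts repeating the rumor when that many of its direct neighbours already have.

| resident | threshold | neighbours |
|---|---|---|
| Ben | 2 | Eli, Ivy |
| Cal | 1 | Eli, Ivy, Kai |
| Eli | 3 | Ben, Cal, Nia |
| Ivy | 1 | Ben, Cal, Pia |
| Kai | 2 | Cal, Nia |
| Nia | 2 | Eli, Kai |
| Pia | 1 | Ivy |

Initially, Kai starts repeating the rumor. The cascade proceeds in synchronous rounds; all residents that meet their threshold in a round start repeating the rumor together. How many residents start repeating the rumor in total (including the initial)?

Round 1 — Kai starts repeating the rumor (initial).
Round 2 — checking thresholds:
  Cal: 1 of 3 neighbours ≥ 1, starts repeating the rumor.
  Nia: 1 of 2 neighbours < 2, below threshold.
Round 3 — checking thresholds:
  Eli: 1 of 3 neighbours < 3, below threshold.
  Ivy: 1 of 3 neighbours ≥ 1, starts repeating the rumor.
  Nia: 1 of 2 neighbours < 2, below threshold.
Round 4 — checking thresholds:
  Ben: 1 of 2 neighbours < 2, below threshold.
  Eli: 1 of 3 neighbours < 3, below threshold.
  Nia: 1 of 2 neighbours < 2, below threshold.
  Pia: 1 of 1 neighbours ≥ 1, starts repeating the rumor.
Round 5 — no new spreads; cascade stops.

4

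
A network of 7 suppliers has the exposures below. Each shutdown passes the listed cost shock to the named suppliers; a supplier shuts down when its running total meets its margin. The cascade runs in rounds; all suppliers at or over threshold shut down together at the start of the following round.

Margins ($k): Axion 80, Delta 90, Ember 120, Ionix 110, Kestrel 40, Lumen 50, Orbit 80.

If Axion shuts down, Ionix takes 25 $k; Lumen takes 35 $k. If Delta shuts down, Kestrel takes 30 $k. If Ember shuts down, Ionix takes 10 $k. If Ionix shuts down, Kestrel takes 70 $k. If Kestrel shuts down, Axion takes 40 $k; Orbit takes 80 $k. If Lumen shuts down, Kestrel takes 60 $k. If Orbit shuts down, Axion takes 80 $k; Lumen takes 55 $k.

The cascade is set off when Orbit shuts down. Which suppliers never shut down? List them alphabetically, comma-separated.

Round 1 — Orbit shuts down (initial).
  Axion: +80 → 80 ≥ 80
  Lumen: +55 → 55 ≥ 50
Round 2 — Axion, Lumen shut down.
  Ionix: +25 → 25 < 110
  Kestrel: +60 → 60 ≥ 40
Round 3 — Kestrel shuts down.
No further shutdowns.

Delta, Ember, Ionix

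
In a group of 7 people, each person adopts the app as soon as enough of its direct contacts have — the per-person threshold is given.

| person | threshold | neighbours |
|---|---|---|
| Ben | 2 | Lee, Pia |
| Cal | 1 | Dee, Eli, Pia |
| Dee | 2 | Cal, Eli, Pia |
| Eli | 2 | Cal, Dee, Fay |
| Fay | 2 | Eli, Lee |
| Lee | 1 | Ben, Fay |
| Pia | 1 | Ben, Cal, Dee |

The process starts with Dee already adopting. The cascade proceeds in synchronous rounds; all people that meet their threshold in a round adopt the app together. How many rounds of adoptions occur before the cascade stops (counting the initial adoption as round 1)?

3

Round 1 — Dee adopts the app (initial).
Round 2 — checking thresholds:
  Cal: 1 of 3 neighbours ≥ 1, adopts the app.
  Eli: 1 of 3 neighbours < 2, below threshold.
  Pia: 1 of 3 neighbours ≥ 1, adopts the app.
Round 3 — checking thresholds:
  Ben: 1 of 2 neighbours < 2, below threshold.
  Eli: 2 of 3 neighbours ≥ 2, adopts the app.
Round 4 — no new adoptions; cascade stops.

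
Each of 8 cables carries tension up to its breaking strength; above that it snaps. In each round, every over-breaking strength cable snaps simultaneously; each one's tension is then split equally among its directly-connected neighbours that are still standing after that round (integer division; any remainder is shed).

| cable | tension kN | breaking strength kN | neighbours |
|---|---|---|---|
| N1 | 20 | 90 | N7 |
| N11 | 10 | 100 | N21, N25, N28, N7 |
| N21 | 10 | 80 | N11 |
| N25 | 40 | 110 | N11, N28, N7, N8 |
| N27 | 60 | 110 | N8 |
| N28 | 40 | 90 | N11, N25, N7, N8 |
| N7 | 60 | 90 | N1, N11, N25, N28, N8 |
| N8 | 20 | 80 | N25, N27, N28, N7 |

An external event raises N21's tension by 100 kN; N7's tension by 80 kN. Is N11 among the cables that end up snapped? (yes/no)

yes

Round 1 — N21 at 110 > 80; N7 at 140 > 90. N21, N7 snap.
  N21 sheds 110 kN to N11: 110 each.
    N11: 10+110 = 120 > 100
  N7 sheds 140 kN to N1, N11, N25, N28, N8: 28 each.
    N1: 20+28 = 48 ≤ 90
    N11: 120+28 = 148 > 100
    N25: 40+28 = 68 ≤ 110
    N28: 40+28 = 68 ≤ 90
    N8: 20+28 = 48 ≤ 80
Round 2 — N11 snaps.
  N11 sheds 148 kN to N25, N28: 74 each.
    N25: 68+74 = 142 > 110
    N28: 68+74 = 142 > 90
Round 3 — N25, N28 snap.
  N25 sheds 142 kN to N8: 142 each.
    N8: 48+142 = 190 > 80
  N28 sheds 142 kN to N8: 142 each.
    N8: 190+142 = 332 > 80
Round 4 — N8 snaps.
  N8 sheds 332 kN to N27: 332 each.
    N27: 60+332 = 392 > 110
Round 5 — N27 snaps.
  N27 sheds 392 kN: no online neighbours, lost.
No further breaks.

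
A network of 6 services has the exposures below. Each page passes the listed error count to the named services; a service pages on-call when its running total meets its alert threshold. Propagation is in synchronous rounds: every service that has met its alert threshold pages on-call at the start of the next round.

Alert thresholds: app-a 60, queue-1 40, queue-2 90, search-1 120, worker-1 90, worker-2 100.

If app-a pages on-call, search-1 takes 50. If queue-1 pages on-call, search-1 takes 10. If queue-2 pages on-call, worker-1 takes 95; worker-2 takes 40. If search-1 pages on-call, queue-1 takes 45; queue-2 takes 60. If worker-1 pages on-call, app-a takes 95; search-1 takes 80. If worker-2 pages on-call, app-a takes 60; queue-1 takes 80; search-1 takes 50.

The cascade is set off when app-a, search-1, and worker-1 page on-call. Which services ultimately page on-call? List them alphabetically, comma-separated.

Round 1 — app-a, search-1, worker-1 page on-call (initial).
  queue-1: +45 → 45 ≥ 40
  queue-2: +60 → 60 < 90
Round 2 — queue-1 pages on-call.
No further pages.

app-a, queue-1, search-1, worker-1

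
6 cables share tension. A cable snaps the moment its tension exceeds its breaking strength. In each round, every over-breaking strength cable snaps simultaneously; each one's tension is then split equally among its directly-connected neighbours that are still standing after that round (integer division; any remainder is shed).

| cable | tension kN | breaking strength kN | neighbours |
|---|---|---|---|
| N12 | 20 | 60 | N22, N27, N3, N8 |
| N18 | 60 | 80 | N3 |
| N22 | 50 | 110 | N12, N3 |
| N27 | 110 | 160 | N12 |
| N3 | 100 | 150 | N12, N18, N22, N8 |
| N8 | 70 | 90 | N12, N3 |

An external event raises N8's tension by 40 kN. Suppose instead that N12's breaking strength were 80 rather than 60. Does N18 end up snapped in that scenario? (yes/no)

With N12's breaking strength at 80:
Round 1 — N8 at 110 > 90. N8 snaps.
  N8 sheds 110 kN to N12, N3: 55 each.
    N12: 20+55 = 75 ≤ 80
    N3: 100+55 = 155 > 150
Round 2 — N3 snaps.
  N3 sheds 155 kN to N12, N18, N22: 51 each (2 lost).
    N12: 75+51 = 126 > 80
    N18: 60+51 = 111 > 80
    N22: 50+51 = 101 ≤ 110
Round 3 — N12, N18 snap.
  N12 sheds 126 kN to N22, N27: 63 each.
    N22: 101+63 = 164 > 110
    N27: 110+63 = 173 > 160
  N18 sheds 111 kN: no online neighbours, lost.
Round 4 — N22, N27 snap.
  N22 sheds 164 kN: no online neighbours, lost.
  N27 sheds 173 kN: no online neighbours, lost.
No further breaks.

yes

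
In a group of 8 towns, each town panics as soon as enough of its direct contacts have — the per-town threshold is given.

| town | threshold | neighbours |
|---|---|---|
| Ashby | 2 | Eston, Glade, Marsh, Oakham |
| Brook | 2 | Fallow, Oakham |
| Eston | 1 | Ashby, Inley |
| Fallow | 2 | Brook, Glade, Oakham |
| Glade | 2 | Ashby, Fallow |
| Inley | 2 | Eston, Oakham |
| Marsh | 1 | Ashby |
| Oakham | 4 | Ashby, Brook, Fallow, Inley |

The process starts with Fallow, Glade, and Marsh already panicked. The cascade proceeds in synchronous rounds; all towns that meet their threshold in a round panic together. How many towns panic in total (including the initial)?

Round 1 — Fallow, Glade, Marsh panic (initial).
Round 2 — checking thresholds:
  Ashby: 2 of 4 neighbours ≥ 2, panics.
  Brook: 1 of 2 neighbours < 2, below threshold.
  Oakham: 1 of 4 neighbours < 4, below threshold.
Round 3 — checking thresholds:
  Brook: 1 of 2 neighbours < 2, below threshold.
  Eston: 1 of 2 neighbours ≥ 1, panics.
  Oakham: 2 of 4 neighbours < 4, below threshold.
Round 4 — no new panics; cascade stops.

5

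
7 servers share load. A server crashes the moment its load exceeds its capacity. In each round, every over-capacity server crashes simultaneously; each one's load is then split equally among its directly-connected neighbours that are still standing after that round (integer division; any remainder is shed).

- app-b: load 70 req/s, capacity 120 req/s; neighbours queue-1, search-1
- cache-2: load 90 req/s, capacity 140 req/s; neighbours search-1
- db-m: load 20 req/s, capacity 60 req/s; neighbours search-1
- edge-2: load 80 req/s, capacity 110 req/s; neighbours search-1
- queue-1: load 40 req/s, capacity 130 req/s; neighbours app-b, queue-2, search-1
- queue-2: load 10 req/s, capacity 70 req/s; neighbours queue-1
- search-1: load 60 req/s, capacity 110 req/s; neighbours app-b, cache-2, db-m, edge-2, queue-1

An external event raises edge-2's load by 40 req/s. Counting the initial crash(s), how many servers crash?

Round 1 — edge-2 at 120 > 110. edge-2 crashes.
  edge-2 sheds 120 req/s to search-1: 120 each.
    search-1: 60+120 = 180 > 110
Round 2 — search-1 crashes.
  search-1 sheds 180 req/s to app-b, cache-2, db-m, queue-1: 45 each.
    app-b: 70+45 = 115 ≤ 120
    cache-2: 90+45 = 135 ≤ 140
    db-m: 20+45 = 65 > 60
    queue-1: 40+45 = 85 ≤ 130
Round 3 — db-m crashes.
  db-m sheds 65 req/s: no online neighbours, lost.
No further crashes.

3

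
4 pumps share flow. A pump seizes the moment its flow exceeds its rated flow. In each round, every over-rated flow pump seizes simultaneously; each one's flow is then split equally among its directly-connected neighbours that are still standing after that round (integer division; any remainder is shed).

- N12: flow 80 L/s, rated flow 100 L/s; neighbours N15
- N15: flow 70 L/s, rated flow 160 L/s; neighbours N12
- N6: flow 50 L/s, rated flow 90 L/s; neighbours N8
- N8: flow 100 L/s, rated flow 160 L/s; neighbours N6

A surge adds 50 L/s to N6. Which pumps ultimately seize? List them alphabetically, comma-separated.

Round 1 — N6 at 100 > 90. N6 seizes.
  N6 sheds 100 L/s to N8: 100 each.
    N8: 100+100 = 200 > 160
Round 2 — N8 seizes.
  N8 sheds 200 L/s: no online neighbours, lost.
No further seizures.

N6, N8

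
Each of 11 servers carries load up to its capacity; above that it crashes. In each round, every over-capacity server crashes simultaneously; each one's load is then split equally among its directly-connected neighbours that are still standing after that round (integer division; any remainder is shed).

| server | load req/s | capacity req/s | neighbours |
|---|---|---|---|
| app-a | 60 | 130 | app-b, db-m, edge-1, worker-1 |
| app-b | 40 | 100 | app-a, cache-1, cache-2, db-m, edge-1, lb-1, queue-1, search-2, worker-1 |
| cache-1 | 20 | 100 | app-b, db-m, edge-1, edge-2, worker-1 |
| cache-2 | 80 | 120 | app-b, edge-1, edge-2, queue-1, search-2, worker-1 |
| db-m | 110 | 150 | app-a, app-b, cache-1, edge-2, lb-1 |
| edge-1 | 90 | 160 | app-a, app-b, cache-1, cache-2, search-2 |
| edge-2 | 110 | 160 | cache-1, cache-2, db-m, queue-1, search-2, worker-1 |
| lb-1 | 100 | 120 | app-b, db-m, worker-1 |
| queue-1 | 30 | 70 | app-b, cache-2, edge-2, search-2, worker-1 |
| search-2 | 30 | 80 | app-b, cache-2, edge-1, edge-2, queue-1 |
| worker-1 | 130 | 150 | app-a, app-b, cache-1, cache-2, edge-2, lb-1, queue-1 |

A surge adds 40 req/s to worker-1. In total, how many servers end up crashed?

11

Round 1 — worker-1 at 170 > 150. worker-1 crashes.
  worker-1 sheds 170 req/s to app-a, app-b, cache-1, cache-2, edge-2, lb-1, queue-1: 24 each (2 lost).
    app-a: 60+24 = 84 ≤ 130
    app-b: 40+24 = 64 ≤ 100
    cache-1: 20+24 = 44 ≤ 100
    cache-2: 80+24 = 104 ≤ 120
    edge-2: 110+24 = 134 ≤ 160
    lb-1: 100+24 = 124 > 120
    queue-1: 30+24 = 54 ≤ 70
Round 2 — lb-1 crashes.
  lb-1 sheds 124 req/s to app-b, db-m: 62 each.
    app-b: 64+62 = 126 > 100
    db-m: 110+62 = 172 > 150
Round 3 — app-b, db-m crash.
  app-b sheds 126 req/s to app-a, cache-1, cache-2, edge-1, queue-1, search-2: 21 each.
    app-a: 84+21 = 105 ≤ 130
    cache-1: 44+21 = 65 ≤ 100
    cache-2: 104+21 = 125 > 120
    edge-1: 90+21 = 111 ≤ 160
    queue-1: 54+21 = 75 > 70
    search-2: 30+21 = 51 ≤ 80
  db-m sheds 172 req/s to app-a, cache-1, edge-2: 57 each (1 lost).
    app-a: 105+57 = 162 > 130
    cache-1: 65+57 = 122 > 100
    edge-2: 134+57 = 191 > 160
Round 4 — app-a, cache-1, cache-2, edge-2, queue-1 crash.
  app-a sheds 162 req/s to edge-1: 162 each.
    edge-1: 111+162 = 273 > 160
  cache-1 sheds 122 req/s to edge-1: 122 each.
    edge-1: 273+122 = 395 > 160
  cache-2 sheds 125 req/s to edge-1, search-2: 62 each (1 lost).
    edge-1: 395+62 = 457 > 160
    search-2: 51+62 = 113 > 80
  edge-2 sheds 191 req/s to search-2: 191 each.
    search-2: 113+191 = 304 > 80
  queue-1 sheds 75 req/s to search-2: 75 each.
    search-2: 304+75 = 379 > 80
Round 5 — edge-1, search-2 crash.
  edge-1 sheds 457 req/s: no online neighbours, lost.
  search-2 sheds 379 req/s: no online neighbours, lost.
No further crashes.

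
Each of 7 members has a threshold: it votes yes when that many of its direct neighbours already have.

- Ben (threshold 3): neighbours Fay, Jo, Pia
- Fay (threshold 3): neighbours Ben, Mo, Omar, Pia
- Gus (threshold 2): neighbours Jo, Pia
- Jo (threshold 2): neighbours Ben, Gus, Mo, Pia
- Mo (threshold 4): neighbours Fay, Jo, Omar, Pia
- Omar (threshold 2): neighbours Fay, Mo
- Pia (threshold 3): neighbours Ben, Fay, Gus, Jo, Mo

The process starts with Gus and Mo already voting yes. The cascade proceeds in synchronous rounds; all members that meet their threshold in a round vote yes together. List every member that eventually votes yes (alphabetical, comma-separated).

Round 1 — Gus, Mo vote yes (initial).
Round 2 — checking thresholds:
  Fay: 1 of 4 neighbours < 3, not yet.
  Jo: 2 of 4 neighbours ≥ 2, votes yes.
  Omar: 1 of 2 neighbours < 2, not yet.
  Pia: 2 of 5 neighbours < 3, not yet.
Round 3 — checking thresholds:
  Ben: 1 of 3 neighbours < 3, not yet.
  Fay: 1 of 4 neighbours < 3, not yet.
  Omar: 1 of 2 neighbours < 2, not yet.
  Pia: 3 of 5 neighbours ≥ 3, votes yes.
Round 4 — no new yes votes; cascade stops.

Gus, Jo, Mo, Pia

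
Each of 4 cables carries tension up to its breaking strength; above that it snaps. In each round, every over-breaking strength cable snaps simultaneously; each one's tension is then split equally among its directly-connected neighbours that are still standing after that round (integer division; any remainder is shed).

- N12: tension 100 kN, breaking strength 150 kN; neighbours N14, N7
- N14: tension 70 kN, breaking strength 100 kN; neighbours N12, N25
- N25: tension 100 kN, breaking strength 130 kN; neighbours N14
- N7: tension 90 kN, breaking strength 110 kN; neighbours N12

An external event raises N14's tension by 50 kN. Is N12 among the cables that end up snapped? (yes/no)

Round 1 — N14 at 120 > 100. N14 snaps.
  N14 sheds 120 kN to N12, N25: 60 each.
    N12: 100+60 = 160 > 150
    N25: 100+60 = 160 > 130
Round 2 — N12, N25 snap.
  N12 sheds 160 kN to N7: 160 each.
    N7: 90+160 = 250 > 110
  N25 sheds 160 kN: no online neighbours, lost.
Round 3 — N7 snaps.
  N7 sheds 250 kN: no online neighbours, lost.
No further breaks.

yes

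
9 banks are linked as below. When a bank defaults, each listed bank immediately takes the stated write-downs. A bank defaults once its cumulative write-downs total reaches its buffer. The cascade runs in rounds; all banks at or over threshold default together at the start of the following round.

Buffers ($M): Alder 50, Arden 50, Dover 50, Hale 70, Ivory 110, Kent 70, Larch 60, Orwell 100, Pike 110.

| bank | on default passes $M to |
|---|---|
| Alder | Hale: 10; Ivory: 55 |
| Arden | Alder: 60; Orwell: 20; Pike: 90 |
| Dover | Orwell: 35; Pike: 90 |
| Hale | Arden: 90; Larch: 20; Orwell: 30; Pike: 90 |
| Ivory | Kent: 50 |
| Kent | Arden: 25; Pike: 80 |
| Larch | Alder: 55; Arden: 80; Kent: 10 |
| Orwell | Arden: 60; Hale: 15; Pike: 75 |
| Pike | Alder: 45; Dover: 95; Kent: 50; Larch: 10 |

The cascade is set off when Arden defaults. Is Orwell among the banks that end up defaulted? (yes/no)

Round 1 — Arden defaults (initial).
  Alder: +60 → 60 ≥ 50
  Orwell: +20 → 20 < 100
  Pike: +90 → 90 < 110
Round 2 — Alder defaults.
  Hale: +10 → 10 < 70
  Ivory: +55 → 55 < 110
No further defaults.

no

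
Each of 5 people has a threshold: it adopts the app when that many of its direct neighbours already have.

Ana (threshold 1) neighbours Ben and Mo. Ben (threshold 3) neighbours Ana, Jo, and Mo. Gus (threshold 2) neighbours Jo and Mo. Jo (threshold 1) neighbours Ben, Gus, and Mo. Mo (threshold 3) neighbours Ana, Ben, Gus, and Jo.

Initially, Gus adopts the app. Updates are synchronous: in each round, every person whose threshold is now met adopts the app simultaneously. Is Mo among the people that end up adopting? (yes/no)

Round 1 — Gus adopts the app (initial).
Round 2 — checking thresholds:
  Jo: 1 of 3 neighbours ≥ 1, adopts the app.
  Mo: 1 of 4 neighbours < 3, below threshold.
Round 3 — no new adoptions; cascade stops.

no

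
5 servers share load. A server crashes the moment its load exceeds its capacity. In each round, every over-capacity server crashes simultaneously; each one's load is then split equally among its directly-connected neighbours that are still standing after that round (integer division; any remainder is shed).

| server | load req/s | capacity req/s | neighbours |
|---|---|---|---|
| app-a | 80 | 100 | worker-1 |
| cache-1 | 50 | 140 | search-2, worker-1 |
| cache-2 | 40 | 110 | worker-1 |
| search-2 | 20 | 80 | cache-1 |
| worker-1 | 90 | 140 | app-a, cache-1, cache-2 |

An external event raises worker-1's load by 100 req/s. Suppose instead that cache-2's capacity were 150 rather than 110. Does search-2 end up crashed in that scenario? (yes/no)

With cache-2's capacity at 150:
Round 1 — worker-1 at 190 > 140. worker-1 crashes.
  worker-1 sheds 190 req/s to app-a, cache-1, cache-2: 63 each (1 lost).
    app-a: 80+63 = 143 > 100
    cache-1: 50+63 = 113 ≤ 140
    cache-2: 40+63 = 103 ≤ 150
Round 2 — app-a crashes.
  app-a sheds 143 req/s: no online neighbours, lost.
No further crashes.

no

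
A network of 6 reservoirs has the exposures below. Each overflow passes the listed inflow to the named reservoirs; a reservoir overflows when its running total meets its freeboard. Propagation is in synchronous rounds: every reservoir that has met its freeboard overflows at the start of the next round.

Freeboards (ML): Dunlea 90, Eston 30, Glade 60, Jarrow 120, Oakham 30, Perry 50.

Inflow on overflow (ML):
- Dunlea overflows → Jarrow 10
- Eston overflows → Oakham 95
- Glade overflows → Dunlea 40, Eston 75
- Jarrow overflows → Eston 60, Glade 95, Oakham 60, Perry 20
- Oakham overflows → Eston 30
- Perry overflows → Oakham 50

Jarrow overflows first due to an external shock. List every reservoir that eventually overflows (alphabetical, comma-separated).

Round 1 — Jarrow overflows (initial).
  Eston: +60 → 60 ≥ 30
  Glade: +95 → 95 ≥ 60
  Oakham: +60 → 60 ≥ 30
  Perry: +20 → 20 < 50
Round 2 — Eston, Glade, Oakham overflow.
  Dunlea: +40 → 40 < 90
No further overflows.

Eston, Glade, Jarrow, Oakham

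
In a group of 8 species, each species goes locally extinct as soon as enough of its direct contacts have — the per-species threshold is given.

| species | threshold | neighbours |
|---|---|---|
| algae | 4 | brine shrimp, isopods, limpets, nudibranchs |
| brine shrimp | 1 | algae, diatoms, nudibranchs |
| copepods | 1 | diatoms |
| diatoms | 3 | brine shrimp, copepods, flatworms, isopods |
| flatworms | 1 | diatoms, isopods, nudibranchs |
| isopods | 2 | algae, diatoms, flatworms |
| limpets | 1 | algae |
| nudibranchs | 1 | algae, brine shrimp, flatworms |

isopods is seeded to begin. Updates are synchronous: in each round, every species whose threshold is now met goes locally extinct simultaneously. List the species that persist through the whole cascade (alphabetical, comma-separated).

algae, limpets

Round 1 — isopods goes locally extinct (initial).
Round 2 — checking thresholds:
  algae: 1 of 4 neighbours < 4, below threshold.
  diatoms: 1 of 4 neighbours < 3, below threshold.
  flatworms: 1 of 3 neighbours ≥ 1, goes locally extinct.
Round 3 — checking thresholds:
  algae: 1 of 4 neighbours < 4, below threshold.
  diatoms: 2 of 4 neighbours < 3, below threshold.
  nudibranchs: 1 of 3 neighbours ≥ 1, goes locally extinct.
Round 4 — checking thresholds:
  algae: 2 of 4 neighbours < 4, below threshold.
  brine shrimp: 1 of 3 neighbours ≥ 1, goes locally extinct.
  diatoms: 2 of 4 neighbours < 3, below threshold.
Round 5 — checking thresholds:
  algae: 3 of 4 neighbours < 4, below threshold.
  diatoms: 3 of 4 neighbours ≥ 3, goes locally extinct.
Round 6 — checking thresholds:
  algae: 3 of 4 neighbours < 4, below threshold.
  copepods: 1 of 1 neighbours ≥ 1, goes locally extinct.
Round 7 — no new extinctions; cascade stops.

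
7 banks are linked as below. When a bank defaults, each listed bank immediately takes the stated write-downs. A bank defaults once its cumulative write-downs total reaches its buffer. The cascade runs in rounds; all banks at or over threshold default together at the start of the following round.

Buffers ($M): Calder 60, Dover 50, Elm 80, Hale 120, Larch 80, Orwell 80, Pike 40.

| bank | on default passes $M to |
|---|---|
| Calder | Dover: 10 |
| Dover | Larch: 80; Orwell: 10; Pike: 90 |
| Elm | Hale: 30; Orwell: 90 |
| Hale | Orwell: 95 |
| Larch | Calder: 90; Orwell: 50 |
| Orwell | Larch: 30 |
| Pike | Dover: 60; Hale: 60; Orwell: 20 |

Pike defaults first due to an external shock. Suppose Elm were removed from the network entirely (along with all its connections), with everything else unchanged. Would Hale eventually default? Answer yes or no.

no

With Elm removed:
Round 1 — Pike defaults (initial).
  Dover: +60 → 60 ≥ 50
  Hale: +60 → 60 < 120
  Orwell: +20 → 20 < 80
Round 2 — Dover defaults.
  Larch: +80 → 80 ≥ 80
  Orwell: +10 → 30 < 80
Round 3 — Larch defaults.
  Calder: +90 → 90 ≥ 60
  Orwell: +50 → 80 ≥ 80
Round 4 — Calder, Orwell default.
No further defaults.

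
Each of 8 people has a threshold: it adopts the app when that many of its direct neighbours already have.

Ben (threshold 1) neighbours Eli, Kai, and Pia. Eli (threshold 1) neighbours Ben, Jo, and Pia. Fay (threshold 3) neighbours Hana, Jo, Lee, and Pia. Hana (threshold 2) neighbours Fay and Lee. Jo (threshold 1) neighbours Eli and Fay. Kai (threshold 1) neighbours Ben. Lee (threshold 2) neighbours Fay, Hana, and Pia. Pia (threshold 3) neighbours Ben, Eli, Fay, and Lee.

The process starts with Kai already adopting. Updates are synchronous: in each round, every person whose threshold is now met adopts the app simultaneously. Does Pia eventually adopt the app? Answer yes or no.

Round 1 — Kai adopts the app (initial).
Round 2 — checking thresholds:
  Ben: 1 of 3 neighbours ≥ 1, adopts the app.
Round 3 — checking thresholds:
  Eli: 1 of 3 neighbours ≥ 1, adopts the app.
  Pia: 1 of 4 neighbours < 3, below threshold.
Round 4 — checking thresholds:
  Jo: 1 of 2 neighbours ≥ 1, adopts the app.
  Pia: 2 of 4 neighbours < 3, below threshold.
Round 5 — no new adoptions; cascade stops.

no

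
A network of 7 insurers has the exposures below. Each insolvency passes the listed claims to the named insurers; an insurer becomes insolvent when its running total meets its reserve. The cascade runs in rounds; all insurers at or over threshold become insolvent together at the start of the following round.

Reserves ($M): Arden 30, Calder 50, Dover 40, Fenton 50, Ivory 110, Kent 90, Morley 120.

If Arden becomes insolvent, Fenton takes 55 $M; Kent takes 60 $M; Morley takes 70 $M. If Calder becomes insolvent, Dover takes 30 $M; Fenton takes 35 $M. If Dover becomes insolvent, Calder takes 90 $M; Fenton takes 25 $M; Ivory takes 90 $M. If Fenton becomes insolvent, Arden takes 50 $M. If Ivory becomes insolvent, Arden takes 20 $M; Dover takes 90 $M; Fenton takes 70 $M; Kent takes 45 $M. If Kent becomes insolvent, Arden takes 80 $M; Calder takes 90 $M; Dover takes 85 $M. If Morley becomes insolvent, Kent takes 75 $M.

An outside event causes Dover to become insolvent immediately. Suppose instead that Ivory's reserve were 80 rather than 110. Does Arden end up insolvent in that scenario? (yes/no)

With Ivory's reserve at 80:
Round 1 — Dover becomes insolvent (initial).
  Calder: +90 → 90 ≥ 50
  Fenton: +25 → 25 < 50
  Ivory: +90 → 90 ≥ 80
Round 2 — Calder, Ivory become insolvent.
  Arden: +20 → 20 < 30
  Fenton: +35+70 → 130 ≥ 50
  Kent: +45 → 45 < 90
Round 3 — Fenton becomes insolvent.
  Arden: +50 → 70 ≥ 30
Round 4 — Arden becomes insolvent.
  Kent: +60 → 105 ≥ 90
  Morley: +70 → 70 < 120
Round 5 — Kent becomes insolvent.
No further insolvencies.

yes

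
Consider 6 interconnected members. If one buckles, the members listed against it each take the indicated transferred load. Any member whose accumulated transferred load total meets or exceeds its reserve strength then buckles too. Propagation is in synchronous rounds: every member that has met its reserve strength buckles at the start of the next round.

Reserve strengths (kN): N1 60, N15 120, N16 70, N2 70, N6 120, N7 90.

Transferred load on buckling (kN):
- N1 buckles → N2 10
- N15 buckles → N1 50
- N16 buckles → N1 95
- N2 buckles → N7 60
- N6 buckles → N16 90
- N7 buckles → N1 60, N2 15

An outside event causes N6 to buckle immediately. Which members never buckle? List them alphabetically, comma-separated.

Round 1 — N6 buckles (initial).
  N16: +90 → 90 ≥ 70
Round 2 — N16 buckles.
  N1: +95 → 95 ≥ 60
Round 3 — N1 buckles.
  N2: +10 → 10 < 70
No further bucklings.

N15, N2, N7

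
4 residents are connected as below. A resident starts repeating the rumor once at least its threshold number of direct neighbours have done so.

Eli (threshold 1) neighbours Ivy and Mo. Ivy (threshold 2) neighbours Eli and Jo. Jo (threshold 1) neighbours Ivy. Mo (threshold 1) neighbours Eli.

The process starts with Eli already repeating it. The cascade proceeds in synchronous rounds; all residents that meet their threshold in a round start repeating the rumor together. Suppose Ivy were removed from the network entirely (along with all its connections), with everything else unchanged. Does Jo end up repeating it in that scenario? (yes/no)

With Ivy removed:
Round 1 — Eli starts repeating the rumor (initial).
Round 2 — checking thresholds:
  Mo: 1 of 1 neighbours ≥ 1, starts repeating the rumor.
Round 3 — no new spreads; cascade stops.

no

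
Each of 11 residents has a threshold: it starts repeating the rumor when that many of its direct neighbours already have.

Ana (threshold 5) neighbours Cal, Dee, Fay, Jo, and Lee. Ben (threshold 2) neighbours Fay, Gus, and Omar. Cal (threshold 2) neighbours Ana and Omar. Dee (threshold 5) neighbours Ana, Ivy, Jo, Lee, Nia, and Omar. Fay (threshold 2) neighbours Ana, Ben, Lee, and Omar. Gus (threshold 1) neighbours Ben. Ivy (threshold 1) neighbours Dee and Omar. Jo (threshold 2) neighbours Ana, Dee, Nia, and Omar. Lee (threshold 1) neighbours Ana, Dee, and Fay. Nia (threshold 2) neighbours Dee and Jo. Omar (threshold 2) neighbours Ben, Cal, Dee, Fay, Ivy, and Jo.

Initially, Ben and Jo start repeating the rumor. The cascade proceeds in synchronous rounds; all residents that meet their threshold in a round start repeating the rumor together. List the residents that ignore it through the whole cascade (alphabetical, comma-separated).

Ana, Cal, Dee, Nia

Round 1 — Ben, Jo start repeating the rumor (initial).
Round 2 — checking thresholds:
  Ana: 1 of 5 neighbours < 5, below threshold.
  Dee: 1 of 6 neighbours < 5, below threshold.
  Fay: 1 of 4 neighbours < 2, below threshold.
  Gus: 1 of 1 neighbours ≥ 1, starts repeating the rumor.
  Nia: 1 of 2 neighbours < 2, below threshold.
  Omar: 2 of 6 neighbours ≥ 2, starts repeating the rumor.
Round 3 — checking thresholds:
  Ana: 1 of 5 neighbours < 5, below threshold.
  Cal: 1 of 2 neighbours < 2, below threshold.
  Dee: 2 of 6 neighbours < 5, below threshold.
  Fay: 2 of 4 neighbours ≥ 2, starts repeating the rumor.
  Ivy: 1 of 2 neighbours ≥ 1, starts repeating the rumor.
  Nia: 1 of 2 neighbours < 2, below threshold.
Round 4 — checking thresholds:
  Ana: 2 of 5 neighbours < 5, below threshold.
  Cal: 1 of 2 neighbours < 2, below threshold.
  Dee: 3 of 6 neighbours < 5, below threshold.
  Lee: 1 of 3 neighbours ≥ 1, starts repeating the rumor.
  Nia: 1 of 2 neighbours < 2, below threshold.
Round 5 — no new spreads; cascade stops.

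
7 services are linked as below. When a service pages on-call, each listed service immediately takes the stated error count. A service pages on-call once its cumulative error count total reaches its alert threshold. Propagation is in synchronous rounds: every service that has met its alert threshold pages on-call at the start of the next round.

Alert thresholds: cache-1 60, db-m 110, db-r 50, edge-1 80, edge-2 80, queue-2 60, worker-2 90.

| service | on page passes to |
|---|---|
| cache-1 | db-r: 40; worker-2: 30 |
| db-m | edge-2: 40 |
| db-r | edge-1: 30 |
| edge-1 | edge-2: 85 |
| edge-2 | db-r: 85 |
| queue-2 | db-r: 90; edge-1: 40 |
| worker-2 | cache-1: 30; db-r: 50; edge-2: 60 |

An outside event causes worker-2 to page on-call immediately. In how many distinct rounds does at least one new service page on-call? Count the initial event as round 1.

2

Round 1 — worker-2 pages on-call (initial).
  cache-1: +30 → 30 < 60
  db-r: +50 → 50 ≥ 50
  edge-2: +60 → 60 < 80
Round 2 — db-r pages on-call.
  edge-1: +30 → 30 < 80
No further pages.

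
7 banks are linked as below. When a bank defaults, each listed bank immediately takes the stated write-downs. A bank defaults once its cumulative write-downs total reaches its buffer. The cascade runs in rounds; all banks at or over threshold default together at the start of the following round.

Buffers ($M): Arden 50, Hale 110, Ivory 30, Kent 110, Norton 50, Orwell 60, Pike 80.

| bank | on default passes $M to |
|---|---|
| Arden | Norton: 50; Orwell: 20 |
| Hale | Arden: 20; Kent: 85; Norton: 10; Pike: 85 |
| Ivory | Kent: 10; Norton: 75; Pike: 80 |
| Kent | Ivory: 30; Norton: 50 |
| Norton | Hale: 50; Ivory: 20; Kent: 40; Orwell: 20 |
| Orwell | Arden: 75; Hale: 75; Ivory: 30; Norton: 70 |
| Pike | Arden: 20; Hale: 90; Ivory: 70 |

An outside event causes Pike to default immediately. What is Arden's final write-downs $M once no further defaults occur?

Round 1 — Pike defaults (initial).
  Arden: +20 → 20 < 50
  Hale: +90 → 90 < 110
  Ivory: +70 → 70 ≥ 30
Round 2 — Ivory defaults.
  Kent: +10 → 10 < 110
  Norton: +75 → 75 ≥ 50
Round 3 — Norton defaults.
  Hale: +50 → 140 ≥ 110
  Kent: +40 → 50 < 110
  Orwell: +20 → 20 < 60
Round 4 — Hale defaults.
  Arden: +20 → 40 < 50
  Kent: +85 → 135 ≥ 110
Round 5 — Kent defaults.
No further defaults.

40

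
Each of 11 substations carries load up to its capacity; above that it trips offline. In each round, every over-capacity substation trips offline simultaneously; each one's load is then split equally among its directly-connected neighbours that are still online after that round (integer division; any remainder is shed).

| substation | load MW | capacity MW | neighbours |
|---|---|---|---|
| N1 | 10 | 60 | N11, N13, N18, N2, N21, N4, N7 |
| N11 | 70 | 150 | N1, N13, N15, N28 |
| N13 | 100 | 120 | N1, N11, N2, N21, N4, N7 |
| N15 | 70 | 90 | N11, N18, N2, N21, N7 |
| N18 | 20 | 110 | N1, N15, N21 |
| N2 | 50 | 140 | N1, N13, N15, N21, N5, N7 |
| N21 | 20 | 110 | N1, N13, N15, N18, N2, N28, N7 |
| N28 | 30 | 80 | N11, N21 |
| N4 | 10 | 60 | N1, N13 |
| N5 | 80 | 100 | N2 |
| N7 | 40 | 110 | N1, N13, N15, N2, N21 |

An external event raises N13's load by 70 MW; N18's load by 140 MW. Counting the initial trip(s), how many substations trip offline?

Round 1 — N13 at 170 > 120; N18 at 160 > 110. N13, N18 trip offline.
  N13 sheds 170 MW to N1, N11, N2, N21, N4, N7: 28 each (2 lost).
    N1: 10+28 = 38 ≤ 60
    N11: 70+28 = 98 ≤ 150
    N2: 50+28 = 78 ≤ 140
    N21: 20+28 = 48 ≤ 110
    N4: 10+28 = 38 ≤ 60
    N7: 40+28 = 68 ≤ 110
  N18 sheds 160 MW to N1, N15, N21: 53 each (1 lost).
    N1: 38+53 = 91 > 60
    N15: 70+53 = 123 > 90
    N21: 48+53 = 101 ≤ 110
Round 2 — N1, N15 trip offline.
  N1 sheds 91 MW to N11, N2, N21, N4, N7: 18 each (1 lost).
    N11: 98+18 = 116 ≤ 150
    N2: 78+18 = 96 ≤ 140
    N21: 101+18 = 119 > 110
    N4: 38+18 = 56 ≤ 60
    N7: 68+18 = 86 ≤ 110
  N15 sheds 123 MW to N11, N2, N21, N7: 30 each (3 lost).
    N11: 116+30 = 146 ≤ 150
    N2: 96+30 = 126 ≤ 140
    N21: 119+30 = 149 > 110
    N7: 86+30 = 116 > 110
Round 3 — N21, N7 trip offline.
  N21 sheds 149 MW to N2, N28: 74 each (1 lost).
    N2: 126+74 = 200 > 140
    N28: 30+74 = 104 > 80
  N7 sheds 116 MW to N2: 116 each.
    N2: 200+116 = 316 > 140
Round 4 — N2, N28 trip offline.
  N2 sheds 316 MW to N5: 316 each.
    N5: 80+316 = 396 > 100
  N28 sheds 104 MW to N11: 104 each.
    N11: 146+104 = 250 > 150
Round 5 — N11, N5 trip offline.
  N11 sheds 250 MW: no online neighbours, lost.
  N5 sheds 396 MW: no online neighbours, lost.
No further trips.

10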